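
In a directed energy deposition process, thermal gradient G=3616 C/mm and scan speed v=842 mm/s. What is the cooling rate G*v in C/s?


CR = 3616 * 842 = 3044672 C/s


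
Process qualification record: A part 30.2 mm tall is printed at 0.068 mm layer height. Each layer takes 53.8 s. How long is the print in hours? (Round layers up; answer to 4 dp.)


Layers = ceil(30.2/0.068) = 445
t = 445 * 53.8 / 3600 = 6.6503 hrs


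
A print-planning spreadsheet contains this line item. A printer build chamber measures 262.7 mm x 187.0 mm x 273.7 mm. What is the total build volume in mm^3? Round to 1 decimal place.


V = 262.7 * 187.0 * 273.7 = 13445485.1 mm^3


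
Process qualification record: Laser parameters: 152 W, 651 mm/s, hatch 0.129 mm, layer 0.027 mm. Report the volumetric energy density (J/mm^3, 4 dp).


E = 152 / (651*0.129*0.027) = 67.0362 J/mm^3


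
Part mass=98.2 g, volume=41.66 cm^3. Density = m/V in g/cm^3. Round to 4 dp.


rho = 98.2 / 41.66 = 2.3572 g/cm^3


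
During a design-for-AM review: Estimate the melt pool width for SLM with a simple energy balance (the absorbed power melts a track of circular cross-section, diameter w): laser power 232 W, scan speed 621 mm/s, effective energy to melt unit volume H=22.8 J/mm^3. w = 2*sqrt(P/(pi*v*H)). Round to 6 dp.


w = 2*sqrt(232/(pi*621*22.8)) = 0.144439 mm


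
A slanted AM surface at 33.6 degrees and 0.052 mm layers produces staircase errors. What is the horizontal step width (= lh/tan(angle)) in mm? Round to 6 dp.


step = 0.052 / tan(33.6) = 0.078266 mm


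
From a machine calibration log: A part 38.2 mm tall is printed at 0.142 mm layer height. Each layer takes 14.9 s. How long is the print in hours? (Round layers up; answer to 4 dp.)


Layers = ceil(38.2/0.142) = 270
t = 270 * 14.9 / 3600 = 1.1175 hrs


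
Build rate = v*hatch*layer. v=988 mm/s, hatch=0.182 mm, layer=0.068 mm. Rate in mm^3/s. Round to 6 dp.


Rate = 988 * 0.182 * 0.068 = 12.227488 mm^3/s


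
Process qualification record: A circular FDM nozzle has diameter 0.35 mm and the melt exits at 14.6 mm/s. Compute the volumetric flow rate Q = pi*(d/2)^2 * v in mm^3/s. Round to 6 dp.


A = pi*(0.35/2)^2 = 0.09621128 mm^2
Q = 0.09621128 * 14.6 = 1.404685 mm^3/s


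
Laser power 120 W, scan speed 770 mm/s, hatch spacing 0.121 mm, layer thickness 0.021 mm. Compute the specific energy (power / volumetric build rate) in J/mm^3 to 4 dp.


Build rate = 770 * 0.121 * 0.021 = 1.95657 mm^3/s
SE = 120 / 1.95657 = 61.3318 J/mm^3


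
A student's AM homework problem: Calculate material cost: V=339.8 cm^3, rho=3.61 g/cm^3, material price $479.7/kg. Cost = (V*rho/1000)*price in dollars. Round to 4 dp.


Mass = 339.8*3.61/1000 = 1.226678 kg
Cost = 1.226678 * 479.7 = 588.4374 $


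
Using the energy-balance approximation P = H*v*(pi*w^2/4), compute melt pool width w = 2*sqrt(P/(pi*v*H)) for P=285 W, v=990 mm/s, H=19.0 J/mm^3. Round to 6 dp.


w = 2*sqrt(285/(pi*990*19.0)) = 0.138894 mm


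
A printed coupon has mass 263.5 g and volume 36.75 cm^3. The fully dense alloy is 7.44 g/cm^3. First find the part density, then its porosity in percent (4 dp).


rho_part = 263.5 / 36.75 = 7.17006803 g/cm^3
Porosity = (1 - 7.17006803/7.44)*100 = 3.6281 %


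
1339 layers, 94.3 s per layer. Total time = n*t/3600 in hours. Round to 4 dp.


t = 1339 * 94.3 / 3600 = 35.0744 hrs


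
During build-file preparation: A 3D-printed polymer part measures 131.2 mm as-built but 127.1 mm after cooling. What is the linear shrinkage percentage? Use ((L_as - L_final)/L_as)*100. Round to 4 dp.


Shrinkage = ((131.2-127.1)/131.2)*100 = 3.125 %


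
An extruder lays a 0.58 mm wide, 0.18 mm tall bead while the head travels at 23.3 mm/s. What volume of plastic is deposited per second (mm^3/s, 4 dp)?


Rate = 0.58 * 0.18 * 23.3 = 2.4325 mm^3/s


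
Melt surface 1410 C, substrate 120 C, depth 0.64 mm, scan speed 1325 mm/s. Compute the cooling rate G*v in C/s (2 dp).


G = (1410-120)/0.64 = 2015.625 C/mm
CR = 2015.625 * 1325 = 2670703.13 C/s


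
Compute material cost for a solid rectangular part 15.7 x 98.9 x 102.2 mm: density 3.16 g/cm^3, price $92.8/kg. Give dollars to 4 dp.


V = 15.7 * 98.9 * 102.2 = 158689.006 mm^3 = 158.689006 cm^3
Mass = 158.689006 * 3.16 / 1000 = 0.50145726 kg
Cost = 0.50145726 * 92.8 = 46.5352 $


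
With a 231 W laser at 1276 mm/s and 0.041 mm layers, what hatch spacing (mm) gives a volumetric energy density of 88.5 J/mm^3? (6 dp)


h = 231 / (88.5*1276*0.041) = 0.049892 mm


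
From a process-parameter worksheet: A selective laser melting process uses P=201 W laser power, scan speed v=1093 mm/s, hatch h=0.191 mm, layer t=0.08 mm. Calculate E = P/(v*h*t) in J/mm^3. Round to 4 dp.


E = 201 / (1093*0.191*0.08) = 12.0352 J/mm^3


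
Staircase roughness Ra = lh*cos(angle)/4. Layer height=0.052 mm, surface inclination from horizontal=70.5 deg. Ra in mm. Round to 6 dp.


Ra = 0.052 * cos(70.5) / 4 = 0.004339 mm


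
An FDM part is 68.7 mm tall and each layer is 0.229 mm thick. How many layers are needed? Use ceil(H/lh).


Layers = ceil(68.7/0.229) = 300


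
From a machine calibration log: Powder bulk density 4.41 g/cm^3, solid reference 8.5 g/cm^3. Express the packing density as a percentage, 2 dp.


Packing = (4.41/8.5)*100 = 51.88 %


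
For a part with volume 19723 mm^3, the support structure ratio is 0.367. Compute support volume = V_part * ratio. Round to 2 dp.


V_support = 19723 * 0.367 = 7238.34 mm^3


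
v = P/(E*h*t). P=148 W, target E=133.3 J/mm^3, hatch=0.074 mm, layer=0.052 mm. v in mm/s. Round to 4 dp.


v = 148 / (133.3*0.074*0.052) = 288.5337 mm/s


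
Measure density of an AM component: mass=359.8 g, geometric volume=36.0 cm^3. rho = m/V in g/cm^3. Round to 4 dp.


rho = 359.8 / 36.0 = 9.9944 g/cm^3


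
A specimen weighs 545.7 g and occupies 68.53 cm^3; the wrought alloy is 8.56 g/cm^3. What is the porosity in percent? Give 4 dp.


rho_part = 545.7 / 68.53 = 7.96293594 g/cm^3
Porosity = (1 - 7.96293594/8.56)*100 = 6.975 %


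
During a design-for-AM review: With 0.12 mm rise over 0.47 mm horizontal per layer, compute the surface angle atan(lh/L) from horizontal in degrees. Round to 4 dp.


angle = atan(0.12/0.47) = 14.3227 degrees


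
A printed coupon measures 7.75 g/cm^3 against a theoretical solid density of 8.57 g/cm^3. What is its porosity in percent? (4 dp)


Porosity = (1-7.75/8.57)*100 = 9.5683 %


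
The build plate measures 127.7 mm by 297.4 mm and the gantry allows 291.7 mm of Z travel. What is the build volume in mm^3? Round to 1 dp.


V = 127.7 * 297.4 * 291.7 = 11078176.8 mm^3


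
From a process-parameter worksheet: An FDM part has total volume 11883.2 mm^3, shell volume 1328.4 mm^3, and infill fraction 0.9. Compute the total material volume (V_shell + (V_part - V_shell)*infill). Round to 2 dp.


V_infill = (11883.2 - 1328.4) * 0.9 = 9499.32
V_total = 1328.4 + 9499.32 = 10827.72 mm^3


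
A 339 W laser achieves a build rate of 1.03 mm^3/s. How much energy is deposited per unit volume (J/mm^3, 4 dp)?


SE = 339 / 1.03 = 329.1262 J/mm^3


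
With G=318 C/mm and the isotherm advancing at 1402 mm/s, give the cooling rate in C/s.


CR = 318 * 1402 = 445836 C/s


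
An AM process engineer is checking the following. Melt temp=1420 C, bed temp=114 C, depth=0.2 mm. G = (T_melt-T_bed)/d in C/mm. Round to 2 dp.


G = (1420-114)/0.2 = 6530.0 C/mm


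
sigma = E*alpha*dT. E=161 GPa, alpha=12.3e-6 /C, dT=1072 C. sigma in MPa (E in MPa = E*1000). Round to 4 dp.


sigma = 161*1000 * 12.3e-6 * 1072 = 2122.8816 MPa


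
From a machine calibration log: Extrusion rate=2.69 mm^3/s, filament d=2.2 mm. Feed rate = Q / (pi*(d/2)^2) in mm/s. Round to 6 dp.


A = pi*(2.2/2)^2 = 3.801327
v = 2.69 / 3.801327 = 0.707648 mm/s


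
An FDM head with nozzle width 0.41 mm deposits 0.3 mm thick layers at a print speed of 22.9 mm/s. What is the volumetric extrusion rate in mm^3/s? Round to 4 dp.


Rate = 0.41 * 0.3 * 22.9 = 2.8167 mm^3/s


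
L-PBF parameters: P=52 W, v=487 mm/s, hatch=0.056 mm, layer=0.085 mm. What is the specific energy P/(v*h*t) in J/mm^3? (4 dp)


Build rate = 487 * 0.056 * 0.085 = 2.31812 mm^3/s
SE = 52 / 2.31812 = 22.432 J/mm^3


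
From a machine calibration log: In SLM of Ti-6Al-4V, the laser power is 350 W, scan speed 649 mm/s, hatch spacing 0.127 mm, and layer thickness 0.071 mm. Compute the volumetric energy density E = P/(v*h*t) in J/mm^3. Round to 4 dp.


E = 350 / (649*0.127*0.071) = 59.8083 J/mm^3


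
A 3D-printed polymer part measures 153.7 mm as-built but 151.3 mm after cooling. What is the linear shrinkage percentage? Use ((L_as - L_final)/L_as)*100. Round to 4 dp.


Shrinkage = ((153.7-151.3)/153.7)*100 = 1.5615 %


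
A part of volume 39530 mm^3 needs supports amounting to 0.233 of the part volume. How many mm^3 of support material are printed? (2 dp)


V_support = 39530 * 0.233 = 9210.49 mm^3


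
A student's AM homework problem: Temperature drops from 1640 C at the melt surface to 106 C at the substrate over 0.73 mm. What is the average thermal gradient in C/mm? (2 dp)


G = (1640-106)/0.73 = 2101.37 C/mm


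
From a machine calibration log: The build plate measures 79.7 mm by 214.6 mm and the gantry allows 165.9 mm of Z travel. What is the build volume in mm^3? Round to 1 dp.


V = 79.7 * 214.6 * 165.9 = 2837490.6 mm^3


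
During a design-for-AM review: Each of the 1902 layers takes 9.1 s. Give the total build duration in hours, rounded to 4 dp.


t = 1902 * 9.1 / 3600 = 4.8078 hrs


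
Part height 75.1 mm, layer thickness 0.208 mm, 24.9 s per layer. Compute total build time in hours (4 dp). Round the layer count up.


Layers = ceil(75.1/0.208) = 362
t = 362 * 24.9 / 3600 = 2.5038 hrs


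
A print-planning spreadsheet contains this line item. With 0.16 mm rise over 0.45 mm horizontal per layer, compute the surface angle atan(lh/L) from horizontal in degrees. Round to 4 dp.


angle = atan(0.16/0.45) = 19.5731 degrees


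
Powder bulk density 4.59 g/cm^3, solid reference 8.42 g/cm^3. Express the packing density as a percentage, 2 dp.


Packing = (4.59/8.42)*100 = 54.51 %


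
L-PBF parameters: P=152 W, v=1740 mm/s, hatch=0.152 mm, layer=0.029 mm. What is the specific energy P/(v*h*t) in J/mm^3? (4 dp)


Build rate = 1740 * 0.152 * 0.029 = 7.66992 mm^3/s
SE = 152 / 7.66992 = 19.8177 J/mm^3


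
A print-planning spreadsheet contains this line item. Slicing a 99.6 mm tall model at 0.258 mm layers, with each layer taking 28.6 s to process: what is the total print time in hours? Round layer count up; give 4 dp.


Layers = ceil(99.6/0.258) = 387
t = 387 * 28.6 / 3600 = 3.0745 hrs


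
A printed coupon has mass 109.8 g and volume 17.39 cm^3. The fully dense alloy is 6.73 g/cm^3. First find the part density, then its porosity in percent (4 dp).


rho_part = 109.8 / 17.39 = 6.31397355 g/cm^3
Porosity = (1 - 6.31397355/6.73)*100 = 6.1817 %


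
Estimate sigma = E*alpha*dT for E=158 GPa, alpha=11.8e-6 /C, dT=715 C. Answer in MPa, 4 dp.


sigma = 158*1000 * 11.8e-6 * 715 = 1333.046 MPa


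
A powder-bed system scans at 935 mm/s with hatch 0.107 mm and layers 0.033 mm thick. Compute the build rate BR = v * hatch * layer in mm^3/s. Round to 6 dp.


Rate = 935 * 0.107 * 0.033 = 3.301485 mm^3/s


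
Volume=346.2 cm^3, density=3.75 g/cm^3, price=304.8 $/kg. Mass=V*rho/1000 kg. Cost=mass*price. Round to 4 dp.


Mass = 346.2*3.75/1000 = 1.29825 kg
Cost = 1.29825 * 304.8 = 395.7066 $


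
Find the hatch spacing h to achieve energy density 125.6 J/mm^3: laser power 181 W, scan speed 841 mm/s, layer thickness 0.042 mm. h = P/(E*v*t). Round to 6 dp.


h = 181 / (125.6*841*0.042) = 0.040798 mm


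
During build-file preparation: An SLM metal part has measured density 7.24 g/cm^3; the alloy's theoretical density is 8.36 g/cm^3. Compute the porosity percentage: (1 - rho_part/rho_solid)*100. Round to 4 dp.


Porosity = (1-7.24/8.36)*100 = 13.3971 %


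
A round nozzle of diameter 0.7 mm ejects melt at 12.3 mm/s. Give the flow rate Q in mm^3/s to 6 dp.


A = pi*(0.7/2)^2 = 0.3848451 mm^2
Q = 0.3848451 * 12.3 = 4.733595 mm^3/s


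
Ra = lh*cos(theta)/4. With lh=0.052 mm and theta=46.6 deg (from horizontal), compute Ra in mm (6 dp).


Ra = 0.052 * cos(46.6) / 4 = 0.008932 mm


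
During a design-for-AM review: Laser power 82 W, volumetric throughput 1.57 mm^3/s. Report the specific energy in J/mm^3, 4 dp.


SE = 82 / 1.57 = 52.2293 J/mm^3


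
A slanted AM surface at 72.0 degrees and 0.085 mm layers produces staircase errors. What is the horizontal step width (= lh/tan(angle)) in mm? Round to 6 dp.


step = 0.085 / tan(72.0) = 0.027618 mm


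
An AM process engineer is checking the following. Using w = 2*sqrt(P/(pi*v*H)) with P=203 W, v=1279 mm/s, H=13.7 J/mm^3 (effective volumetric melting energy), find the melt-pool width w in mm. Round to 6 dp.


w = 2*sqrt(203/(pi*1279*13.7)) = 0.121453 mm


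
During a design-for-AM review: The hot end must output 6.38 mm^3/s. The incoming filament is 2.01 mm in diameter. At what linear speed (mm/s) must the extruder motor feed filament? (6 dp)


A = pi*(2.01/2)^2 = 3.173087
v = 6.38 / 3.173087 = 2.01066 mm/s


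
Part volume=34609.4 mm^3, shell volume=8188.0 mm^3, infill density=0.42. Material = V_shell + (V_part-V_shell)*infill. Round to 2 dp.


V_infill = (34609.4 - 8188.0) * 0.42 = 11096.99
V_total = 8188.0 + 11096.99 = 19284.99 mm^3


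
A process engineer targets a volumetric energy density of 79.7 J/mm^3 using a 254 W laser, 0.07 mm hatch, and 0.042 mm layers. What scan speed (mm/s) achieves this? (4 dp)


v = 254 / (79.7*0.07*0.042) = 1083.997 mm/s


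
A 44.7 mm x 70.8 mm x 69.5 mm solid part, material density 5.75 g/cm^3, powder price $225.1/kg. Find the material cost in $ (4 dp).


V = 44.7 * 70.8 * 69.5 = 219950.82 mm^3 = 219.95082 cm^3
Mass = 219.95082 * 5.75 / 1000 = 1.26471722 kg
Cost = 1.26471722 * 225.1 = 284.6878 $


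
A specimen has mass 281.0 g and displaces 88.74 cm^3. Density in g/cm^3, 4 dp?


rho = 281.0 / 88.74 = 3.1666 g/cm^3


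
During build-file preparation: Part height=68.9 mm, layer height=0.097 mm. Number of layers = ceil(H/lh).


Layers = ceil(68.9/0.097) = 711


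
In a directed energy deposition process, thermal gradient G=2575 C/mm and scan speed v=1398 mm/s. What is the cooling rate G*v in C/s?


CR = 2575 * 1398 = 3599850 C/s


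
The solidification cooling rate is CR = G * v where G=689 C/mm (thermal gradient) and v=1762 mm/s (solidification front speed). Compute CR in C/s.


CR = 689 * 1762 = 1214018 C/s


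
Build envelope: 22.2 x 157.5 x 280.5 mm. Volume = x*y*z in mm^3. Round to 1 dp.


V = 22.2 * 157.5 * 280.5 = 980768.3 mm^3


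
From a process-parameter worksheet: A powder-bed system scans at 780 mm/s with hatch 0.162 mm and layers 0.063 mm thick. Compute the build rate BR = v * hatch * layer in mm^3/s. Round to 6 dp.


Rate = 780 * 0.162 * 0.063 = 7.96068 mm^3/s


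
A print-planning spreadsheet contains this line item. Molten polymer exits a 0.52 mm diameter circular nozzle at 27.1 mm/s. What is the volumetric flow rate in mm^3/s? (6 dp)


A = pi*(0.52/2)^2 = 0.21237166 mm^2
Q = 0.21237166 * 27.1 = 5.755272 mm^3/s


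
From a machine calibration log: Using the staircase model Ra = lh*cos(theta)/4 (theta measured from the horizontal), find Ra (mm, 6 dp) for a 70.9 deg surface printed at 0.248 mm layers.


Ra = 0.248 * cos(70.9) / 4 = 0.020288 mm


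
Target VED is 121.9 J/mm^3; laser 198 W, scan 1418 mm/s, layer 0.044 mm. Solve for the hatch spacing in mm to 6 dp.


h = 198 / (121.9*1418*0.044) = 0.026034 mm


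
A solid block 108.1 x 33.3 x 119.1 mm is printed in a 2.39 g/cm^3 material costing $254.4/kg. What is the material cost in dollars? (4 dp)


V = 108.1 * 33.3 * 119.1 = 428727.843 mm^3 = 428.727843 cm^3
Mass = 428.727843 * 2.39 / 1000 = 1.02465954 kg
Cost = 1.02465954 * 254.4 = 260.6734 $


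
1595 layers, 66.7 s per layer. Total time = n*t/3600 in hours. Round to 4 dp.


t = 1595 * 66.7 / 3600 = 29.5518 hrs


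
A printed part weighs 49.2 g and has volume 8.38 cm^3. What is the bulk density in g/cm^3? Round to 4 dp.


rho = 49.2 / 8.38 = 5.8711 g/cm^3


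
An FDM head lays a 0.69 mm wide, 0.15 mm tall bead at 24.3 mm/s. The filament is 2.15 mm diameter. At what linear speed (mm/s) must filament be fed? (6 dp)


Q = 0.69 * 0.15 * 24.3 = 2.51505 mm^3/s
A_fil = pi*(2.15/2)^2 = 3.63050301 mm^2
v_feed = 2.51505 / 3.63050301 = 0.692755 mm/s


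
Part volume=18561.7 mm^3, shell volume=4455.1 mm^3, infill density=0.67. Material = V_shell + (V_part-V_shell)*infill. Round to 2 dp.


V_infill = (18561.7 - 4455.1) * 0.67 = 9451.42
V_total = 4455.1 + 9451.42 = 13906.52 mm^3


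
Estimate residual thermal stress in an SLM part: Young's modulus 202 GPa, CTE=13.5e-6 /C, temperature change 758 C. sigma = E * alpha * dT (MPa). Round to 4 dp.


sigma = 202*1000 * 13.5e-6 * 758 = 2067.066 MPa


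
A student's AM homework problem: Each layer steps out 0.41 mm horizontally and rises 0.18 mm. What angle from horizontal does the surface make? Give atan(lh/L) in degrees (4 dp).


angle = atan(0.18/0.41) = 23.7026 degrees


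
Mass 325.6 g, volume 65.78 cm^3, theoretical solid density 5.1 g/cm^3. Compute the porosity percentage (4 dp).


rho_part = 325.6 / 65.78 = 4.94983278 g/cm^3
Porosity = (1 - 4.94983278/5.1)*100 = 2.9445 %


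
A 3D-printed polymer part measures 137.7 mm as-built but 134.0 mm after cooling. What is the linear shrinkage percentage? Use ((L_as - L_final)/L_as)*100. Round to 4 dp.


Shrinkage = ((137.7-134.0)/137.7)*100 = 2.687 %


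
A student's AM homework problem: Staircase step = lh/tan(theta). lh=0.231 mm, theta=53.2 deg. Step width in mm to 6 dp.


step = 0.231 / tan(53.2) = 0.17281 mm


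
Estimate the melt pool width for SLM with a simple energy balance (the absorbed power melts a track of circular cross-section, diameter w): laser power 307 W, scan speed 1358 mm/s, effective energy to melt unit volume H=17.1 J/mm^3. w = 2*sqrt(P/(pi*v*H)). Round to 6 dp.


w = 2*sqrt(307/(pi*1358*17.1)) = 0.129741 mm


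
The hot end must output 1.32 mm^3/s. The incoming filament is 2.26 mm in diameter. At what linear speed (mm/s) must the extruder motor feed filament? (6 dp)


A = pi*(2.26/2)^2 = 4.0115
v = 1.32 / 4.0115 = 0.329054 mm/s


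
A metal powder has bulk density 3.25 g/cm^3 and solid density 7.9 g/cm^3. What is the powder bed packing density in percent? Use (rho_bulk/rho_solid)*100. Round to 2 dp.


Packing = (3.25/7.9)*100 = 41.14 %


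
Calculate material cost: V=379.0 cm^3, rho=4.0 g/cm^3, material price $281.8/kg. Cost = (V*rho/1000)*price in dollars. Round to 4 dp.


Mass = 379.0*4.0/1000 = 1.516 kg
Cost = 1.516 * 281.8 = 427.2088 $


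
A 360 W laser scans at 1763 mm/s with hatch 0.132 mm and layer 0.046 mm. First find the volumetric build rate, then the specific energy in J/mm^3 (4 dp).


Build rate = 1763 * 0.132 * 0.046 = 10.704936 mm^3/s
SE = 360 / 10.704936 = 33.6293 J/mm^3


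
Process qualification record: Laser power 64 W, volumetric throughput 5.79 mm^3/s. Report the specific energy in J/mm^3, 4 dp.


SE = 64 / 5.79 = 11.0535 J/mm^3


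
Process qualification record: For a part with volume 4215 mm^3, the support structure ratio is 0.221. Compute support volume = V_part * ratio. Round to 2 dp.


V_support = 4215 * 0.221 = 931.52 mm^3


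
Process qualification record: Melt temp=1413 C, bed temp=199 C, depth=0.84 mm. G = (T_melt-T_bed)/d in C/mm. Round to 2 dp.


G = (1413-199)/0.84 = 1445.24 C/mm


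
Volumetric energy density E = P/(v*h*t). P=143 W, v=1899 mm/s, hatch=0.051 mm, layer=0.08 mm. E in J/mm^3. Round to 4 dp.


E = 143 / (1899*0.051*0.08) = 18.4566 J/mm^3


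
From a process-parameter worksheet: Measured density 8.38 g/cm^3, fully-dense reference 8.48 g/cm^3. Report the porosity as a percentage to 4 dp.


Porosity = (1-8.38/8.48)*100 = 1.1792 %


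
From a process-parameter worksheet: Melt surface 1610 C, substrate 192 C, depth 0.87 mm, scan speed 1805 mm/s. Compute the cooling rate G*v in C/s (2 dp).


G = (1610-192)/0.87 = 1629.88505747 C/mm
CR = 1629.88505747 * 1805 = 2941942.53 C/s


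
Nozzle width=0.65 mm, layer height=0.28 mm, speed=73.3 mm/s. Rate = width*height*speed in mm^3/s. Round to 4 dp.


Rate = 0.65 * 0.28 * 73.3 = 13.3406 mm^3/s


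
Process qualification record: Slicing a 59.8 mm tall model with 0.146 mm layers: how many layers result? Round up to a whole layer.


Layers = ceil(59.8/0.146) = 410


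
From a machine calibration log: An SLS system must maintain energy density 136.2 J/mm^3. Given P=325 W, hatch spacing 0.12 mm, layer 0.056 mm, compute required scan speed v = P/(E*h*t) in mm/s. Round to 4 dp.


v = 325 / (136.2*0.12*0.056) = 355.0888 mm/s


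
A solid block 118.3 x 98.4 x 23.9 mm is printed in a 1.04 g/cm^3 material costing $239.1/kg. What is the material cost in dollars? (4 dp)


V = 118.3 * 98.4 * 23.9 = 278213.208 mm^3 = 278.213208 cm^3
Mass = 278.213208 * 1.04 / 1000 = 0.28934174 kg
Cost = 0.28934174 * 239.1 = 69.1816 $


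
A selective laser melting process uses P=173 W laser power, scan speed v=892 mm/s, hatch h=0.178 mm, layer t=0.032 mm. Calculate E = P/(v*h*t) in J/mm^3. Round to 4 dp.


E = 173 / (892*0.178*0.032) = 34.0495 J/mm^3


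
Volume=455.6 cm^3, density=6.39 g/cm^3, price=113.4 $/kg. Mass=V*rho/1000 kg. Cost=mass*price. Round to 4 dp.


Mass = 455.6*6.39/1000 = 2.911284 kg
Cost = 2.911284 * 113.4 = 330.1396 $


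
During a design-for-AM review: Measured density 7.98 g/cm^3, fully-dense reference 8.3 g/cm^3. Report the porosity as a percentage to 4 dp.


Porosity = (1-7.98/8.3)*100 = 3.8554 %


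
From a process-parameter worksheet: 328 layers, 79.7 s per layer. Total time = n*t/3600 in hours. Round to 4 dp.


t = 328 * 79.7 / 3600 = 7.2616 hrs


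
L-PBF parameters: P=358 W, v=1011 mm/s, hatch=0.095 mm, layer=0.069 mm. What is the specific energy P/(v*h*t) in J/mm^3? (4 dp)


Build rate = 1011 * 0.095 * 0.069 = 6.627105 mm^3/s
SE = 358 / 6.627105 = 54.0206 J/mm^3


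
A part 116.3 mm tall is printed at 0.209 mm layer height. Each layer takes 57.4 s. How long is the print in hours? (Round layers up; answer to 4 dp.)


Layers = ceil(116.3/0.209) = 557
t = 557 * 57.4 / 3600 = 8.8811 hrs


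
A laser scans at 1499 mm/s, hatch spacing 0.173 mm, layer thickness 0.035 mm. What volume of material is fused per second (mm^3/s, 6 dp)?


Rate = 1499 * 0.173 * 0.035 = 9.076445 mm^3/s


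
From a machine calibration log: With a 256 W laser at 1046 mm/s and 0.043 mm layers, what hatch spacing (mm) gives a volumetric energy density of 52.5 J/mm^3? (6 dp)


h = 256 / (52.5*1046*0.043) = 0.108413 mm


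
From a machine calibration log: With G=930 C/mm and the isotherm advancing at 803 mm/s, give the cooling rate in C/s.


CR = 930 * 803 = 746790 C/s


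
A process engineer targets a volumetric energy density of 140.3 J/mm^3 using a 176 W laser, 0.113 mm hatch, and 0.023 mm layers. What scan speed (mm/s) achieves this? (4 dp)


v = 176 / (140.3*0.113*0.023) = 482.6682 mm/s


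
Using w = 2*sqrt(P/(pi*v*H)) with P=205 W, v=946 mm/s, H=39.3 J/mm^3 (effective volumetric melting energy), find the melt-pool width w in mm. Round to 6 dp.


w = 2*sqrt(205/(pi*946*39.3)) = 0.08379 mm


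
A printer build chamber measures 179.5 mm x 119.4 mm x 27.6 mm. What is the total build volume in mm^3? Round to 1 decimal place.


V = 179.5 * 119.4 * 27.6 = 591531.5 mm^3


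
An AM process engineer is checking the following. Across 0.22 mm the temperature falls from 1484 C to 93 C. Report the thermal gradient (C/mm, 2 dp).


G = (1484-93)/0.22 = 6322.73 C/mm


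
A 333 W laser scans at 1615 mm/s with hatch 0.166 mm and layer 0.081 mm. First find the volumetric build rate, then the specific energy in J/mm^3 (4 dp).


Build rate = 1615 * 0.166 * 0.081 = 21.71529 mm^3/s
SE = 333 / 21.71529 = 15.3348 J/mm^3


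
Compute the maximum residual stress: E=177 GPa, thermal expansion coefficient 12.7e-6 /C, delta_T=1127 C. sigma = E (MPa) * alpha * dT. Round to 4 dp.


sigma = 177*1000 * 12.7e-6 * 1127 = 2533.3833 MPa


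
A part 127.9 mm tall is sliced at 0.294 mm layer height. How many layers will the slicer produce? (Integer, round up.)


Layers = ceil(127.9/0.294) = 436


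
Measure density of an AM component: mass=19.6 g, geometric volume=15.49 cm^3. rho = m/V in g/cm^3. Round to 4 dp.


rho = 19.6 / 15.49 = 1.2653 g/cm^3


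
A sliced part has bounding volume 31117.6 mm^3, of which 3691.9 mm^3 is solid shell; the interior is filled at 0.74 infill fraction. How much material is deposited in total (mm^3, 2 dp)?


V_infill = (31117.6 - 3691.9) * 0.74 = 20295.02
V_total = 3691.9 + 20295.02 = 23986.92 mm^3


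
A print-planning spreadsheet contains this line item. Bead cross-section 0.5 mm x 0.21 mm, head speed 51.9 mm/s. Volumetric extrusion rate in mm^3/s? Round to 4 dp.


Rate = 0.5 * 0.21 * 51.9 = 5.4495 mm^3/s


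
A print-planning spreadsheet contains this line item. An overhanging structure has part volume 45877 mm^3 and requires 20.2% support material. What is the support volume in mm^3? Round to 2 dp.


V_support = 45877 * 0.202 = 9267.15 mm^3


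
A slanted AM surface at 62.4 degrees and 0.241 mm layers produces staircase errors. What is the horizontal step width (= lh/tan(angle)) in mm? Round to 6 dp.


step = 0.241 / tan(62.4) = 0.125992 mm


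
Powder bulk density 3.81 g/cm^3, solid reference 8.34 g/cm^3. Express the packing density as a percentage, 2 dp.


Packing = (3.81/8.34)*100 = 45.68 %


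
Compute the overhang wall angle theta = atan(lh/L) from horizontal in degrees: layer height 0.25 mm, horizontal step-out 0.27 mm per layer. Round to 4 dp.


angle = atan(0.25/0.27) = 42.7974 degrees


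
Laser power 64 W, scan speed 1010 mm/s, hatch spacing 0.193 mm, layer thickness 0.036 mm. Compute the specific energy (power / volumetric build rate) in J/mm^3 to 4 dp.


Build rate = 1010 * 0.193 * 0.036 = 7.01748 mm^3/s
SE = 64 / 7.01748 = 9.1201 J/mm^3


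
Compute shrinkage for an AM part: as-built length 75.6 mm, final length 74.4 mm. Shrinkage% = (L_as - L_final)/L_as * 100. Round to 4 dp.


Shrinkage = ((75.6-74.4)/75.6)*100 = 1.5873 %


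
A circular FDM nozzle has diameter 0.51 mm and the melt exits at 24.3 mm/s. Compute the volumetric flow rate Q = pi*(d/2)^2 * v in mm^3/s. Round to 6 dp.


A = pi*(0.51/2)^2 = 0.20428206 mm^2
Q = 0.20428206 * 24.3 = 4.964054 mm^3/s


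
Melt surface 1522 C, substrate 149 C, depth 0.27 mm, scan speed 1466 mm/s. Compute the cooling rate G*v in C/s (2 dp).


G = (1522-149)/0.27 = 5085.18518519 C/mm
CR = 5085.18518519 * 1466 = 7454881.48 C/s


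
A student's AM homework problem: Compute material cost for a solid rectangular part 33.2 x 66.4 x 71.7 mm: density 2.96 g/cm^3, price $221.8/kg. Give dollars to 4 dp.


V = 33.2 * 66.4 * 71.7 = 158061.216 mm^3 = 158.061216 cm^3
Mass = 158.061216 * 2.96 / 1000 = 0.4678612 kg
Cost = 0.4678612 * 221.8 = 103.7716 $


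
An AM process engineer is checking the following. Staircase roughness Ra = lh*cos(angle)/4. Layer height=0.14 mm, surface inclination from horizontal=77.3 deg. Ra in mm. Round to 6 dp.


Ra = 0.14 * cos(77.3) / 4 = 0.007695 mm


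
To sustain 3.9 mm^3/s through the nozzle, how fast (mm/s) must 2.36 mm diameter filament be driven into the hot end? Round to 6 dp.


A = pi*(2.36/2)^2 = 4.374354
v = 3.9 / 4.374354 = 0.89156 mm/s


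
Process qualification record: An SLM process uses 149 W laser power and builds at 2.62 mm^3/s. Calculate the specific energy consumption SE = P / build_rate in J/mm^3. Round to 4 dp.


SE = 149 / 2.62 = 56.8702 J/mm^3


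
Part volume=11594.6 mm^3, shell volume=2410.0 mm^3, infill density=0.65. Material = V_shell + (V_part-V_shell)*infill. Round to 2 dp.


V_infill = (11594.6 - 2410.0) * 0.65 = 5969.99
V_total = 2410.0 + 5969.99 = 8379.99 mm^3


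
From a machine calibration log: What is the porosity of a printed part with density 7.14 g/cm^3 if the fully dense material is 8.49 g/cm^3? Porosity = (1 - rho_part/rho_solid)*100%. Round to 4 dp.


Porosity = (1-7.14/8.49)*100 = 15.9011 %


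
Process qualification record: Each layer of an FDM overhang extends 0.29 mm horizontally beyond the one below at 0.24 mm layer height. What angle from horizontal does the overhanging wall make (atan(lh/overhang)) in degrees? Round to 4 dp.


angle = atan(0.24/0.29) = 39.6107 degrees


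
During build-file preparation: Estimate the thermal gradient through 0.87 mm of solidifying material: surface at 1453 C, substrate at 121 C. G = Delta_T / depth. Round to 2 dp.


G = (1453-121)/0.87 = 1531.03 C/mm


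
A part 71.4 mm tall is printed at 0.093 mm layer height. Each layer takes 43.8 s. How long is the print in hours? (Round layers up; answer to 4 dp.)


Layers = ceil(71.4/0.093) = 768
t = 768 * 43.8 / 3600 = 9.344 hrs


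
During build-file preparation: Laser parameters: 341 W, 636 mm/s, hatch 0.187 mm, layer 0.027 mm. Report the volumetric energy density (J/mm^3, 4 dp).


E = 341 / (636*0.187*0.027) = 106.192 J/mm^3


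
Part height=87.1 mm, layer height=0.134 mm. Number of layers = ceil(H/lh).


Layers = ceil(87.1/0.134) = 650


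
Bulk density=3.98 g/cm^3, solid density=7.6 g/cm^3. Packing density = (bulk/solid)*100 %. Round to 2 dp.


Packing = (3.98/7.6)*100 = 52.37 %


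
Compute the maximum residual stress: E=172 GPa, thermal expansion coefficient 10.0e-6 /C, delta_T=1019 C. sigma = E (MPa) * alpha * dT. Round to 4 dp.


sigma = 172*1000 * 10.0e-6 * 1019 = 1752.68 MPa


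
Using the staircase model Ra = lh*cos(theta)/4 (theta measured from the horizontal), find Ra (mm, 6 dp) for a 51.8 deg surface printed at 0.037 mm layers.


Ra = 0.037 * cos(51.8) / 4 = 0.00572 mm


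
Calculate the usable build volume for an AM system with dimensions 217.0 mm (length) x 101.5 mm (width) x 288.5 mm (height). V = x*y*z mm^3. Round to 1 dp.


V = 217.0 * 101.5 * 288.5 = 6354356.8 mm^3


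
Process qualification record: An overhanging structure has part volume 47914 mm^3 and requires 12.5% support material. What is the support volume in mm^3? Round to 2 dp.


V_support = 47914 * 0.125 = 5989.25 mm^3


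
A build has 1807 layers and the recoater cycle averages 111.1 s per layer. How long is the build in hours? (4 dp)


t = 1807 * 111.1 / 3600 = 55.766 hrs


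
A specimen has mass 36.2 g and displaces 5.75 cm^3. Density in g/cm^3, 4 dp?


rho = 36.2 / 5.75 = 6.2957 g/cm^3


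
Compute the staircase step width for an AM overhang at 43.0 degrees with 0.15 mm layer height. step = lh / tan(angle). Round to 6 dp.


step = 0.15 / tan(43.0) = 0.160855 mm


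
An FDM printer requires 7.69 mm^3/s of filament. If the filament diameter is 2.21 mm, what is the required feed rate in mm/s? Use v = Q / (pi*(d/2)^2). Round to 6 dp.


A = pi*(2.21/2)^2 = 3.835963
v = 7.69 / 3.835963 = 2.004712 mm/s


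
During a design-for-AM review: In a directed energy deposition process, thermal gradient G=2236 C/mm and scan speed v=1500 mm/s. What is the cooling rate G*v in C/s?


CR = 2236 * 1500 = 3354000 C/s


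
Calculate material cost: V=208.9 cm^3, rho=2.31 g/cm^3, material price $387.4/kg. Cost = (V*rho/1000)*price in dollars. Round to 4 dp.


Mass = 208.9*2.31/1000 = 0.482559 kg
Cost = 0.482559 * 387.4 = 186.9434 $


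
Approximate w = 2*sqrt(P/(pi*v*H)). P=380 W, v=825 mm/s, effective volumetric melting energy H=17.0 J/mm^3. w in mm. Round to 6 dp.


w = 2*sqrt(380/(pi*825*17.0)) = 0.185736 mm


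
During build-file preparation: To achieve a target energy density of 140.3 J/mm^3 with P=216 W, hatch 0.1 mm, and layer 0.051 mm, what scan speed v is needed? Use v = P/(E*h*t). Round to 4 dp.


v = 216 / (140.3*0.1*0.051) = 301.8741 mm/s


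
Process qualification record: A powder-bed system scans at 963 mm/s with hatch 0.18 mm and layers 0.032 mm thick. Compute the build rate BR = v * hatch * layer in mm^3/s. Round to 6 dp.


Rate = 963 * 0.18 * 0.032 = 5.54688 mm^3/s


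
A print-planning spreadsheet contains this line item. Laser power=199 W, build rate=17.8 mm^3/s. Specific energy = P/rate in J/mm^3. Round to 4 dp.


SE = 199 / 17.8 = 11.1798 J/mm^3


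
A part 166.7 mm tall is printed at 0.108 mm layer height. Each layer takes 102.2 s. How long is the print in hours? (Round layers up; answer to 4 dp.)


Layers = ceil(166.7/0.108) = 1544
t = 1544 * 102.2 / 3600 = 43.8324 hrs


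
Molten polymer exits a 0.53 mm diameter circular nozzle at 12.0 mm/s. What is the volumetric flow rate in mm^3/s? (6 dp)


A = pi*(0.53/2)^2 = 0.22061834 mm^2
Q = 0.22061834 * 12.0 = 2.64742 mm^3/s


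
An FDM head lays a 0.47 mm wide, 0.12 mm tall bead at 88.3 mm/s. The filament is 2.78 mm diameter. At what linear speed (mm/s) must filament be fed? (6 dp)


Q = 0.47 * 0.12 * 88.3 = 4.98012 mm^3/s
A_fil = pi*(2.78/2)^2 = 6.06987117 mm^2
v_feed = 4.98012 / 6.06987117 = 0.820466 mm/s


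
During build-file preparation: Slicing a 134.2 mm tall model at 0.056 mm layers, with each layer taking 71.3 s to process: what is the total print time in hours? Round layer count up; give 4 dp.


Layers = ceil(134.2/0.056) = 2397
t = 2397 * 71.3 / 3600 = 47.4739 hrs


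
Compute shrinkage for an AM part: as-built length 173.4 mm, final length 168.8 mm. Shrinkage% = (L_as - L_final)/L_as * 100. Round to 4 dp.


Shrinkage = ((173.4-168.8)/173.4)*100 = 2.6528 %


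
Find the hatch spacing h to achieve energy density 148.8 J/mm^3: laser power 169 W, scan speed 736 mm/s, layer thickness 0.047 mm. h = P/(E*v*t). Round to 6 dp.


h = 169 / (148.8*736*0.047) = 0.032833 mm


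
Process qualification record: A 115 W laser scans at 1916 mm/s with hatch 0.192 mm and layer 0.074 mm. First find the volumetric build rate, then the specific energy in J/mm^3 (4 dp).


Build rate = 1916 * 0.192 * 0.074 = 27.222528 mm^3/s
SE = 115 / 27.222528 = 4.2244 J/mm^3


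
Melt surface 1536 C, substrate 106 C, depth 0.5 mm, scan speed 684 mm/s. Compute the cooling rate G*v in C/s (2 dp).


G = (1536-106)/0.5 = 2860.0 C/mm
CR = 2860.0 * 684 = 1956240.0 C/s


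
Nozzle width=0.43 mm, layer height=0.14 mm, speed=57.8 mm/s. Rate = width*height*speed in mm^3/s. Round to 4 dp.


Rate = 0.43 * 0.14 * 57.8 = 3.4796 mm^3/s


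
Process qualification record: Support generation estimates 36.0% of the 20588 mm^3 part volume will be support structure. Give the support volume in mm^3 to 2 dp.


V_support = 20588 * 0.36 = 7411.68 mm^3


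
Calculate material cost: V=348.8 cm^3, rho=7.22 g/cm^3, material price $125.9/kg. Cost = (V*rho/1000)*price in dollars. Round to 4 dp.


Mass = 348.8*7.22/1000 = 2.518336 kg
Cost = 2.518336 * 125.9 = 317.0585 $


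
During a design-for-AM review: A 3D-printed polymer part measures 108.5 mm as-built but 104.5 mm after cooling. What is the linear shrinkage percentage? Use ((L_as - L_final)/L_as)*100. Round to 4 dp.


Shrinkage = ((108.5-104.5)/108.5)*100 = 3.6866 %


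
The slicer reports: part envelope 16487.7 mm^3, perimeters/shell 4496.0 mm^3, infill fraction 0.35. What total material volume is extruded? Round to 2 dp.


V_infill = (16487.7 - 4496.0) * 0.35 = 4197.1
V_total = 4496.0 + 4197.1 = 8693.1 mm^3


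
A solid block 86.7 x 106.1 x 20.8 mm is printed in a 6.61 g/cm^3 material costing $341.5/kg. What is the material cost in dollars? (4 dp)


V = 86.7 * 106.1 * 20.8 = 191336.496 mm^3 = 191.336496 cm^3
Mass = 191.336496 * 6.61 / 1000 = 1.26473424 kg
Cost = 1.26473424 * 341.5 = 431.9067 $


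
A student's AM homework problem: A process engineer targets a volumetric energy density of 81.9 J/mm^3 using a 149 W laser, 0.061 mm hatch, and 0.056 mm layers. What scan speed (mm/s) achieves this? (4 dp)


v = 149 / (81.9*0.061*0.056) = 532.5796 mm/s


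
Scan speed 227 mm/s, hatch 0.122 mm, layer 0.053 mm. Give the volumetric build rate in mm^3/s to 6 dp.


Rate = 227 * 0.122 * 0.053 = 1.467782 mm^3/s


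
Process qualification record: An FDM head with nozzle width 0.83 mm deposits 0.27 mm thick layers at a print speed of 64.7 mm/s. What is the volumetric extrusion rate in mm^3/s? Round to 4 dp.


Rate = 0.83 * 0.27 * 64.7 = 14.4993 mm^3/s


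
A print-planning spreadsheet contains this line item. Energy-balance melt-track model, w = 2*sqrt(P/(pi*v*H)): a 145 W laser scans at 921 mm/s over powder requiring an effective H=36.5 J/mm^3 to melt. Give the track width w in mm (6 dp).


w = 2*sqrt(145/(pi*921*36.5)) = 0.074108 mm


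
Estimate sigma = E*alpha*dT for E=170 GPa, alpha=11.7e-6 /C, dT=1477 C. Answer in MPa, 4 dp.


sigma = 170*1000 * 11.7e-6 * 1477 = 2937.753 MPa


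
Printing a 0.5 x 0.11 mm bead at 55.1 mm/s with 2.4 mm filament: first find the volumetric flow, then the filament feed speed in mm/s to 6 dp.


Q = 0.5 * 0.11 * 55.1 = 3.0305 mm^3/s
A_fil = pi*(2.4/2)^2 = 4.52389342 mm^2
v_feed = 3.0305 / 4.52389342 = 0.669888 mm/s


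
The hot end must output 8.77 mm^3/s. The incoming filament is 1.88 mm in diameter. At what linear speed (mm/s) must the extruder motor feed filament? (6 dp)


A = pi*(1.88/2)^2 = 2.775911
v = 8.77 / 2.775911 = 3.159323 mm/s


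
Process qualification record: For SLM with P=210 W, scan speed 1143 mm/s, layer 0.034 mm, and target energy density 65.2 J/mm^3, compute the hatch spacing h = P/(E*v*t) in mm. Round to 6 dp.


h = 210 / (65.2*1143*0.034) = 0.082879 mm


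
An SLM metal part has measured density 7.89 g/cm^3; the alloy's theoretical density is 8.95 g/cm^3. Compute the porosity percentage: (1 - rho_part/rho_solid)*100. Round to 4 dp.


Porosity = (1-7.89/8.95)*100 = 11.8436 %


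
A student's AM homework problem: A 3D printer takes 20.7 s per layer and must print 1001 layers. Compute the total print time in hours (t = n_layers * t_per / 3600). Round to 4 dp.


t = 1001 * 20.7 / 3600 = 5.7558 hrs


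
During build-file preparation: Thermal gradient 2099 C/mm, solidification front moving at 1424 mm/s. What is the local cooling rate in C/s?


CR = 2099 * 1424 = 2988976 C/s


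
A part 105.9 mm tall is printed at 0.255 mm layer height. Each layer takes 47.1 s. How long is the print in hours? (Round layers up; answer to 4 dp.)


Layers = ceil(105.9/0.255) = 416
t = 416 * 47.1 / 3600 = 5.4427 hrs


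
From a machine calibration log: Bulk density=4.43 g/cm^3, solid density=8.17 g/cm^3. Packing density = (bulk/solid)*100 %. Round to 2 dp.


Packing = (4.43/8.17)*100 = 54.22 %


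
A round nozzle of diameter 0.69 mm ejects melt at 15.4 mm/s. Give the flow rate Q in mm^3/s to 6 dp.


A = pi*(0.69/2)^2 = 0.37392807 mm^2
Q = 0.37392807 * 15.4 = 5.758492 mm^3/s


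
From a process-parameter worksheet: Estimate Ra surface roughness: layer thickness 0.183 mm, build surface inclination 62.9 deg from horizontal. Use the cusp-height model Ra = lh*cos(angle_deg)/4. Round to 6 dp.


Ra = 0.183 * cos(62.9) / 4 = 0.020841 mm


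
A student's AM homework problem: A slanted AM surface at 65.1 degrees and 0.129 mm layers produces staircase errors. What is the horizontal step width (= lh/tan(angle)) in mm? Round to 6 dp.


step = 0.129 / tan(65.1) = 0.05988 mm


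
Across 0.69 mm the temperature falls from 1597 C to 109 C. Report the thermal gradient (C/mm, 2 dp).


G = (1597-109)/0.69 = 2156.52 C/mm
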